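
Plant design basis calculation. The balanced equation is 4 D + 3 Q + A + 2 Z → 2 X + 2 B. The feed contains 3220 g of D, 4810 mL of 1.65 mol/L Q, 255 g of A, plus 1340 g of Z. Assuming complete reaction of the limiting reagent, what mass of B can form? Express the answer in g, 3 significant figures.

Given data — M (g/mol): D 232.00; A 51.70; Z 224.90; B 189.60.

1000 g

n(D) = 3220 / 232.00 = 13.88 mol
n(Q) = 1.65 × 4810/1000 = 7.937 mol
n(A) = 255.0 / 51.70 = 4.932 mol
n(Z) = 1340 / 224.90 = 5.958 mol
n/ν → D: 3.470, Q: 2.646, A: 4.932, Z: 2.979; Q is limiting.
n(B) = (2/3) × 7.937 = 5.291 mol
mass = 5.291 × 189.60 = 1003 g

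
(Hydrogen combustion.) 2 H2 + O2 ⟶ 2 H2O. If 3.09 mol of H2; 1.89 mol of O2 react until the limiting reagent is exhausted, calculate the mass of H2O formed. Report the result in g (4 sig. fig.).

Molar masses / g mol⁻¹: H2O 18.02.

n(H2) = 3.090 mol
n(O2) = 1.890 mol
n/ν for H2 = 3.090/2 = 1.545
n/ν for O2 = 1.890/1 = 1.890
Smallest n/ν is H2 → limiting reagent.
n(H2O) = (2/2) × 3.090 = 3.090 mol
mass = 3.090 × 18.02 = 55.68 g

55.68 g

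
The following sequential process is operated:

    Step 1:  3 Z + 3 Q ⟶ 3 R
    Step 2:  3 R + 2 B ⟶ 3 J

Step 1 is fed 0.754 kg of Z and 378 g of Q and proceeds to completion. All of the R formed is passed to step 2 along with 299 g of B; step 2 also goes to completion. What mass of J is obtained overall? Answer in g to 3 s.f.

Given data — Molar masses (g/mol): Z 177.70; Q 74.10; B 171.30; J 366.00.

958 g

Step 1:
n(Z) = 0.7540×1000 / 177.70 = 4.243 mol
n(Q) = 378.0 / 74.10 = 5.101 mol
n/ν → Z: 1.414, Q: 1.700; Z is limiting.
n(R) produced = (3/3) × 4.243 = 4.243 mol
Step 2:
n(R) available = 4.243 mol
n(B) = 299.0 / 171.30 = 1.745 mol
n/ν → R: 1.414, B: 0.8725; B is limiting.
n(J) = (3/2) × 1.745 = 2.618 mol
mass = 2.618 × 366.00 = 958.2 g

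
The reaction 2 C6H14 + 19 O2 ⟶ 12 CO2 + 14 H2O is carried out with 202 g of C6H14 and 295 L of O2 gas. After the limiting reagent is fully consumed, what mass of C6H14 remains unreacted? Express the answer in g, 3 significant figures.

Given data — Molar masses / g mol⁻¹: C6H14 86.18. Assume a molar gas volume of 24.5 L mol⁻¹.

92.8 g

n(C6H14) = 202.0 / 86.18 = 2.344 mol
n(O2) = 295.0 / 24.5 = 12.04 mol
n/ν for C6H14 = 2.344/2 = 1.172
n/ν for O2 = 12.04/19 = 0.6337
Smallest n/ν is O2 → limiting reagent.
C6H14 consumed = (2/19) × 12.04 = 1.267 mol
C6H14 remaining = 2.344 − 1.267 = 1.077 mol
mass = 1.077 × 86.18 = 92.82 g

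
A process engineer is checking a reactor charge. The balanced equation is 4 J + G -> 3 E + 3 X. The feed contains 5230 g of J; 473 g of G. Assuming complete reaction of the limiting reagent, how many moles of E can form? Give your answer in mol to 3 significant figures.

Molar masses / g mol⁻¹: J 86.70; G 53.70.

n(J) = 5230 / 86.70 = 60.32 mol
n(G) = 473.0 / 53.70 = 8.808 mol
n/ν → J: 15.08, G: 8.808; G is limiting.
n(E) = (3/1) × 8.808 = 26.42 mol

26.4 mol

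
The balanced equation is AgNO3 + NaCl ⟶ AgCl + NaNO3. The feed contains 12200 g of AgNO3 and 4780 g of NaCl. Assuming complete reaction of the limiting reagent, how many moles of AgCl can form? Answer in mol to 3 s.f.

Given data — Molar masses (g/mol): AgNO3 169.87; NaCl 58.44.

n(AgNO3) = 12200 / 169.87 = 71.82 mol
n(NaCl) = 4780 / 58.44 = 81.79 mol
n/ν for AgNO3 = 71.82/1 = 71.82
n/ν for NaCl = 81.79/1 = 81.79
Smallest n/ν is AgNO3 → limiting reagent.
n(AgCl) = (1/1) × 71.82 = 71.82 mol

71.8 mol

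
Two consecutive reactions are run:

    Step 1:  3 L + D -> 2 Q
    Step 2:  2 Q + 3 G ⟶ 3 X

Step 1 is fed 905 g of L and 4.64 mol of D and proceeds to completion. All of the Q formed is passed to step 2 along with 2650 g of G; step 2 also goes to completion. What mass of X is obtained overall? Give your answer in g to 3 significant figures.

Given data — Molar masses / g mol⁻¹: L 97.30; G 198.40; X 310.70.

Step 1:
n(L) = 905.0 / 97.30 = 9.301 mol
n(D) = 4.640 mol
n/ν for L = 9.301/3 = 3.100
n/ν for D = 4.640/1 = 4.640
Smallest n/ν is L → limiting reagent.
n(Q) produced = (2/3) × 9.301 = 6.201 mol
Step 2:
n(Q) available = 6.201 mol
n(G) = 2650 / 198.40 = 13.36 mol
n/ν for Q = 6.201/2 = 3.101
n/ν for G = 13.36/3 = 4.453
Smallest n/ν is Q → limiting reagent.
n(X) = (3/2) × 6.201 = 9.302 mol
mass = 9.302 × 310.70 = 2890 g

2890 g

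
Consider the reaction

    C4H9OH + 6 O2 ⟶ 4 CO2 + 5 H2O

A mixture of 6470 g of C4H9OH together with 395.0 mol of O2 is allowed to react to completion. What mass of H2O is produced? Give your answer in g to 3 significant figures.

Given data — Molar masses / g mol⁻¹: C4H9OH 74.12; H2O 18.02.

5930 g

n(C4H9OH) = 6470 / 74.12 = 87.29 mol
n(O2) = 395.0 mol
n/ν → C4H9OH: 87.29, O2: 65.83; O2 is limiting.
n(H2O) = (5/6) × 395.0 = 329.2 mol
mass = 329.2 × 18.02 = 5932 g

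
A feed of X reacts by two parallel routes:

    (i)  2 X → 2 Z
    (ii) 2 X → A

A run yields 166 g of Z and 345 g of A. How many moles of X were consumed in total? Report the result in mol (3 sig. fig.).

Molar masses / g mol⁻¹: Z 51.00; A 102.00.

10.0 mol

n(Z) = 166 / 51.00 = 3.255 mol
n(A) = 345 / 102.00 = 3.382 mol
n(X) via (i) = (2/2)×3.255 = 3.255 mol
n(X) via (ii) = (2/1)×3.382 = 6.764 mol
total n(X) = 3.255 + 6.764 = 10.02 mol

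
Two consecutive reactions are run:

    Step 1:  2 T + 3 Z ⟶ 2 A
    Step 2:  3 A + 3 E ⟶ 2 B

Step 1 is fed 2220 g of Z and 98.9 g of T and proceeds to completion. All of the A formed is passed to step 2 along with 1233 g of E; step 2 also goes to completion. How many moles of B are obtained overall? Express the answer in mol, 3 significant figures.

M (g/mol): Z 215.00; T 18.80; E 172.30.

3.51 mol

Step 1:
n(Z) = 2220 / 215.00 = 10.33 mol
n(T) = 98.90 / 18.80 = 5.261 mol
n/ν for Z = 10.33/3 = 3.443
n/ν for T = 5.261/2 = 2.631
Smallest n/ν is T → limiting reagent.
n(A) produced = (2/2) × 5.261 = 5.261 mol
Step 2:
n(A) available = 5.261 mol
n(E) = 1233 / 172.30 = 7.156 mol
n/ν for A = 5.261/3 = 1.754
n/ν for E = 7.156/3 = 2.385
Smallest n/ν is A → limiting reagent.
n(B) = (2/3) × 5.261 = 3.507 mol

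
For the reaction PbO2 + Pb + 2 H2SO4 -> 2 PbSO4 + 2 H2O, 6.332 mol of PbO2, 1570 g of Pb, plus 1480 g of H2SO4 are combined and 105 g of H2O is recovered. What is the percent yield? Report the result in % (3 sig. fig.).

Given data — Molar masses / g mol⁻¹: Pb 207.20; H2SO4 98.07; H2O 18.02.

46.0 %

n(PbO2) = 6.332 mol
n(Pb) = 1570 / 207.20 = 7.577 mol
n(H2SO4) = 1480 / 98.07 = 15.09 mol
n/ν for PbO2 = 6.332/1 = 6.332
n/ν for Pb = 7.577/1 = 7.577
n/ν for H2SO4 = 15.09/2 = 7.545
Smallest n/ν is PbO2 → limiting reagent.
theoretical n(H2O) = (2/1) × 6.332 = 12.66 mol → 228.1 g
% yield = 105 / 228.1 × 100 = 46.03 %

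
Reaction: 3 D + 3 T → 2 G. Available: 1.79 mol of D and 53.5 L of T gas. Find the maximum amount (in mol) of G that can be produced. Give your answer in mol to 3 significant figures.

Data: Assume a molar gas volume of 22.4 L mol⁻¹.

n(D) = 1.790 mol
n(T) = 53.50 / 22.4 = 2.388 mol
n/ν for D = 1.790/3 = 0.5967
n/ν for T = 2.388/3 = 0.7960
Smallest n/ν is D → limiting reagent.
n(G) = (2/3) × 1.790 = 1.193 mol

1.19 mol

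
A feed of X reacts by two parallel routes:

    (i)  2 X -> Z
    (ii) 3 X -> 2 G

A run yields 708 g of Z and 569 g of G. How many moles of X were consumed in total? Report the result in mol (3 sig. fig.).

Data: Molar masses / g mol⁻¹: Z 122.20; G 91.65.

20.9 mol

n(Z) = 708 / 122.20 = 5.794 mol
n(G) = 569 / 91.65 = 6.208 mol
n(X) via (i) = (2/1)×5.794 = 11.59 mol
n(X) via (ii) = (3/2)×6.208 = 9.312 mol
total n(X) = 11.59 + 9.312 = 20.90 mol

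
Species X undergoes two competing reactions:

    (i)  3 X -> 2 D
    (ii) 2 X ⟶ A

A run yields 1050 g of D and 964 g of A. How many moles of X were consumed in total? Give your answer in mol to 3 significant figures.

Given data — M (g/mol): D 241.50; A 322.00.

n(D) = 1050 / 241.50 = 4.348 mol
n(A) = 964 / 322.00 = 2.994 mol
n(X) via (i) = (3/2)×4.348 = 6.522 mol
n(X) via (ii) = (2/1)×2.994 = 5.988 mol
total n(X) = 6.522 + 5.988 = 12.51 mol

12.5 mol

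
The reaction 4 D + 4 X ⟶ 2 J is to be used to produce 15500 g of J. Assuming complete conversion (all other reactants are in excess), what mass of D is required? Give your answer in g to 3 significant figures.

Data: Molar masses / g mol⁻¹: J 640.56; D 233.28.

11300 g

n(J) = 15500 / 640.56 = 24.20 mol
n(D) = (4/2) × 24.20 = 48.40 mol
mass = 48.40 × 233.28 = 11290 g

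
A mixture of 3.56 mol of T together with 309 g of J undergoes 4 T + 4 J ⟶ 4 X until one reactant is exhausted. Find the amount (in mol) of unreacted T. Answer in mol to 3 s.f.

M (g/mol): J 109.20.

n(T) = 3.560 mol
n(J) = 309.0 / 109.20 = 2.830 mol
n/ν for T = 3.560/4 = 0.8900
n/ν for J = 2.830/4 = 0.7075
Smallest n/ν is J → limiting reagent.
T consumed = (4/4) × 2.830 = 2.830 mol
T remaining = 3.560 − 2.830 = 0.7300 mol

0.730 mol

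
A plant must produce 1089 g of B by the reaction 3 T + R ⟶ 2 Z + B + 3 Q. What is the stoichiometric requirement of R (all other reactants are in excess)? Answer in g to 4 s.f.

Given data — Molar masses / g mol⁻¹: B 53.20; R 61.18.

1252 g

n(B) = 1089 / 53.20 = 20.47 mol
n(R) = (1/1) × 20.47 = 20.47 mol
mass = 20.47 × 61.18 = 1252 g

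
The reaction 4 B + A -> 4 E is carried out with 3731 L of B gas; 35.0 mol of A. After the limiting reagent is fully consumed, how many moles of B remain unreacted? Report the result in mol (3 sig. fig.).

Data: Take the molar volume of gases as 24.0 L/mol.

n(B) = 3731 / 24.0 = 155.5 mol
n(A) = 35.00 mol
n/ν for B = 155.5/4 = 38.88
n/ν for A = 35.00/1 = 35.00
Smallest n/ν is A → limiting reagent.
B consumed = (4/1) × 35.00 = 140.0 mol
B remaining = 155.5 − 140.0 = 15.50 mol

15.5 mol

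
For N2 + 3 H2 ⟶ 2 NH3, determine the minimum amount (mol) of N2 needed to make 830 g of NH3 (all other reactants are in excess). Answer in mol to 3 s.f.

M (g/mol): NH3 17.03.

24.4 mol

n(NH3) = 830 / 17.03 = 48.74 mol
n(N2) = (1/2) × 48.74 = 24.37 mol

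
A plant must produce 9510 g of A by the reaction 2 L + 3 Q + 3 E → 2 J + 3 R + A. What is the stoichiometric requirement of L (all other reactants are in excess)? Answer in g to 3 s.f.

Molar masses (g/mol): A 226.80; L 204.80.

n(A) = 9510 / 226.80 = 41.93 mol
n(L) = (2/1) × 41.93 = 83.86 mol
mass = 83.86 × 204.80 = 17170 g

17200 g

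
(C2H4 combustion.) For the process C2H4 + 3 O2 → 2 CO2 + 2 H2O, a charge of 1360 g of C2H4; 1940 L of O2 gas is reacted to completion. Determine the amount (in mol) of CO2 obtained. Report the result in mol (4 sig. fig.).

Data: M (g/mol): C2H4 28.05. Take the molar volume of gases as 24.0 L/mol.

n(C2H4) = 1360 / 28.05 = 48.48 mol
n(O2) = 1940 / 24.0 = 80.83 mol
n/ν for C2H4 = 48.48/1 = 48.48
n/ν for O2 = 80.83/3 = 26.94
Smallest n/ν is O2 → limiting reagent.
n(CO2) = (2/3) × 80.83 = 53.89 mol

53.89 mol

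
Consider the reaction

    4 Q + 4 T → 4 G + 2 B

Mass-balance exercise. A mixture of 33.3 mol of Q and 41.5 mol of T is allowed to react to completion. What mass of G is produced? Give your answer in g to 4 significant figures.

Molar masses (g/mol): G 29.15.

n(Q) = 33.30 mol
n(T) = 41.50 mol
n/ν for Q = 33.30/4 = 8.325
n/ν for T = 41.50/4 = 10.38
Smallest n/ν is Q → limiting reagent.
n(G) = (4/4) × 33.30 = 33.30 mol
mass = 33.30 × 29.15 = 970.7 g

970.7 g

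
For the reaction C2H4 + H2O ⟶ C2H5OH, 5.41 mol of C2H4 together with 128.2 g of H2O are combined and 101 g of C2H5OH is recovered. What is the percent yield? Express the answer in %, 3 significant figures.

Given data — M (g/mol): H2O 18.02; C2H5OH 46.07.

40.5 %

n(C2H4) = 5.410 mol
n(H2O) = 128.2 / 18.02 = 7.114 mol
n/ν → C2H4: 5.410, H2O: 7.114; C2H4 is limiting.
theoretical n(C2H5OH) = (1/1) × 5.410 = 5.410 mol → 249.2 g
% yield = 101 / 249.2 × 100 = 40.53 %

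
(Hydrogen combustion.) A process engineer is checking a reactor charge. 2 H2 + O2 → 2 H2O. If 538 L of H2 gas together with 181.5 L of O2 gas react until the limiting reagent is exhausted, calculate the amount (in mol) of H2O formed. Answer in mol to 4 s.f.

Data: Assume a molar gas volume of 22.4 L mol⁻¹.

16.21 mol

n(H2) = 538.0 / 22.4 = 24.02 mol
n(O2) = 181.5 / 22.4 = 8.103 mol
n/ν for H2 = 24.02/2 = 12.01
n/ν for O2 = 8.103/1 = 8.103
Smallest n/ν is O2 → limiting reagent.
n(H2O) = (2/1) × 8.103 = 16.21 mol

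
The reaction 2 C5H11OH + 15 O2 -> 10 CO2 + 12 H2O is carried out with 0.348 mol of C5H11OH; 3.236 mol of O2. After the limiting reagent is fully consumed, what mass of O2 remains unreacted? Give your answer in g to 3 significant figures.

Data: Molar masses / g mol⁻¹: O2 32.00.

n(C5H11OH) = 0.3480 mol
n(O2) = 3.236 mol
n/ν → C5H11OH: 0.1740, O2: 0.2157; C5H11OH is limiting.
O2 consumed = (15/2) × 0.3480 = 2.610 mol
O2 remaining = 3.236 − 2.610 = 0.6260 mol
mass = 0.6260 × 32.00 = 20.03 g

20.0 g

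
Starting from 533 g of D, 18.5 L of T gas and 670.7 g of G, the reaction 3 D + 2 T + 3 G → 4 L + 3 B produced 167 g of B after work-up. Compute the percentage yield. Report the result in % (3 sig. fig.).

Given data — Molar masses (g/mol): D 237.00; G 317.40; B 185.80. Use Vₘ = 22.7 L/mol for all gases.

73.5 %

n(D) = 533.0 / 237.00 = 2.249 mol
n(T) = 18.50 / 22.7 = 0.8150 mol
n(G) = 670.7 / 317.40 = 2.113 mol
n/ν → D: 0.7497, T: 0.4075, G: 0.7043; T is limiting.
theoretical n(B) = (3/2) × 0.8150 = 1.223 mol → 227.2 g
% yield = 167 / 227.2 × 100 = 73.50 %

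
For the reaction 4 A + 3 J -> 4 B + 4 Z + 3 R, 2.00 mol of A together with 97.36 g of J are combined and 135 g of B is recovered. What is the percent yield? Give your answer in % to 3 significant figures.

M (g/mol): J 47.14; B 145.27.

n(A) = 2.000 mol
n(J) = 97.36 / 47.14 = 2.065 mol
n/ν → A: 0.5000, J: 0.6883; A is limiting.
theoretical n(B) = (4/4) × 2.000 = 2.000 mol → 290.5 g
% yield = 135 / 290.5 × 100 = 46.47 %

46.5 %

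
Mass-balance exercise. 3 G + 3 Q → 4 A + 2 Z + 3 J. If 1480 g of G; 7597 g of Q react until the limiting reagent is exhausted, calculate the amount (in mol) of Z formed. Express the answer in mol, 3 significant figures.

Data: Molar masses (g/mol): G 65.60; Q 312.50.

n(G) = 1480 / 65.60 = 22.56 mol
n(Q) = 7597 / 312.50 = 24.31 mol
n/ν for G = 22.56/3 = 7.520
n/ν for Q = 24.31/3 = 8.103
Smallest n/ν is G → limiting reagent.
n(Z) = (2/3) × 22.56 = 15.04 mol

15.0 mol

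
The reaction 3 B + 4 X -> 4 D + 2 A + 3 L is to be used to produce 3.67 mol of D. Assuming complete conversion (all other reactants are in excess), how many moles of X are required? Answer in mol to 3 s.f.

3.67 mol

n(D) = 3.670 mol
n(X) = (4/4) × 3.670 = 3.670 mol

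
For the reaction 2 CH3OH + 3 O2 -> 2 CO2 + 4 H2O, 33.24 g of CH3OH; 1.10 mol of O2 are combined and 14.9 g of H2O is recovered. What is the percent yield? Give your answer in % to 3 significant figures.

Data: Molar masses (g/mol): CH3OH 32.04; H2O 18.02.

n(CH3OH) = 33.24 / 32.04 = 1.037 mol
n(O2) = 1.100 mol
n/ν → CH3OH: 0.5185, O2: 0.3667; O2 is limiting.
theoretical n(H2O) = (4/3) × 1.100 = 1.467 mol → 26.44 g
% yield = 14.9 / 26.44 × 100 = 56.35 %

56.4 %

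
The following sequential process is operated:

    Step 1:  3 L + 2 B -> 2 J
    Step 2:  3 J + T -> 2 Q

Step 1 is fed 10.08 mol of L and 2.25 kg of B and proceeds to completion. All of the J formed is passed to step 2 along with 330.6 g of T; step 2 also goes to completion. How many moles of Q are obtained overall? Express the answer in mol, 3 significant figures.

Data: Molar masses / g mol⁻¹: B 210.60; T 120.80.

4.48 mol

Step 1:
n(L) = 10.08 mol
n(B) = 2.250×1000 / 210.60 = 10.68 mol
n/ν for L = 10.08/3 = 3.360
n/ν for B = 10.68/2 = 5.340
Smallest n/ν is L → limiting reagent.
n(J) produced = (2/3) × 10.08 = 6.720 mol
Step 2:
n(J) available = 6.720 mol
n(T) = 330.6 / 120.80 = 2.737 mol
n/ν for J = 6.720/3 = 2.240
n/ν for T = 2.737/1 = 2.737
Smallest n/ν is J → limiting reagent.
n(Q) = (2/3) × 6.720 = 4.480 mol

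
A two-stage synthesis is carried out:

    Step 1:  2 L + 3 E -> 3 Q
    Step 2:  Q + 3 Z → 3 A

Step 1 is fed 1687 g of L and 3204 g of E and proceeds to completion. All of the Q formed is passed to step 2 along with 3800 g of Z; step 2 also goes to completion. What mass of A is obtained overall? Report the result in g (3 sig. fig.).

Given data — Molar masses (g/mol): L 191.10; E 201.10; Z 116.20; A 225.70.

Step 1:
n(L) = 1687 / 191.10 = 8.828 mol
n(E) = 3204 / 201.10 = 15.93 mol
n/ν for L = 8.828/2 = 4.414
n/ν for E = 15.93/3 = 5.310
Smallest n/ν is L → limiting reagent.
n(Q) produced = (3/2) × 8.828 = 13.24 mol
Step 2:
n(Q) available = 13.24 mol
n(Z) = 3800 / 116.20 = 32.70 mol
n/ν for Q = 13.24/1 = 13.24
n/ν for Z = 32.70/3 = 10.90
Smallest n/ν is Z → limiting reagent.
n(A) = (3/3) × 32.70 = 32.70 mol
mass = 32.70 × 225.70 = 7380 g

7380 g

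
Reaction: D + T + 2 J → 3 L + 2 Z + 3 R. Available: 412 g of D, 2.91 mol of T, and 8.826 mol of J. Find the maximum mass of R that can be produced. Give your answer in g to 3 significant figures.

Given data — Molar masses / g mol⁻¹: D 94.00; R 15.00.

n(D) = 412.0 / 94.00 = 4.383 mol
n(T) = 2.910 mol
n(J) = 8.826 mol
n/ν for D = 4.383/1 = 4.383
n/ν for T = 2.910/1 = 2.910
n/ν for J = 8.826/2 = 4.413
Smallest n/ν is T → limiting reagent.
n(R) = (3/1) × 2.910 = 8.730 mol
mass = 8.730 × 15.00 = 131.0 g

131 g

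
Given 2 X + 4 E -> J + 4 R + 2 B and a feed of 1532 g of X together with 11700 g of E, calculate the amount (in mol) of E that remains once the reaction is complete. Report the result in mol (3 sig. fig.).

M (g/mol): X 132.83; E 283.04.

18.3 mol

n(X) = 1532 / 132.83 = 11.53 mol
n(E) = 11700 / 283.04 = 41.34 mol
n/ν for X = 11.53/2 = 5.765
n/ν for E = 41.34/4 = 10.34
Smallest n/ν is X → limiting reagent.
E consumed = (4/2) × 11.53 = 23.06 mol
E remaining = 41.34 − 23.06 = 18.28 mol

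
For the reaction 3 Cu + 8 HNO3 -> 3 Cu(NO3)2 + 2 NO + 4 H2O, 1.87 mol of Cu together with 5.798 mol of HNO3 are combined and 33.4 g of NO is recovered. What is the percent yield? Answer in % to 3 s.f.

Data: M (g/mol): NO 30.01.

89.3 %

n(Cu) = 1.870 mol
n(HNO3) = 5.798 mol
n/ν → Cu: 0.6233, HNO3: 0.7248; Cu is limiting.
theoretical n(NO) = (2/3) × 1.870 = 1.247 mol → 37.42 g
% yield = 33.4 / 37.42 × 100 = 89.26 %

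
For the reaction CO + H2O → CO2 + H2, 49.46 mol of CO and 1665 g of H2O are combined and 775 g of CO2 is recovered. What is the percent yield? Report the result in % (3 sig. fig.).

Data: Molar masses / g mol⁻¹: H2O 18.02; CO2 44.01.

n(CO) = 49.46 mol
n(H2O) = 1665 / 18.02 = 92.40 mol
n/ν for CO = 49.46/1 = 49.46
n/ν for H2O = 92.40/1 = 92.40
Smallest n/ν is CO → limiting reagent.
theoretical n(CO2) = (1/1) × 49.46 = 49.46 mol → 2177 g
% yield = 775 / 2177 × 100 = 35.60 %

35.6 %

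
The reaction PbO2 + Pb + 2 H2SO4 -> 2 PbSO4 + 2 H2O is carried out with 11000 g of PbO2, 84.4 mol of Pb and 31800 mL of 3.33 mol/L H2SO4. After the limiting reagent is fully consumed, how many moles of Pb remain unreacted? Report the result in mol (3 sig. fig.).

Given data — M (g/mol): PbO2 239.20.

38.4 mol

n(PbO2) = 11000 / 239.20 = 45.99 mol
n(Pb) = 84.40 mol
n(H2SO4) = 3.33 × 31800/1000 = 105.9 mol
n/ν → PbO2: 45.99, Pb: 84.40, H2SO4: 52.95; PbO2 is limiting.
Pb consumed = (1/1) × 45.99 = 45.99 mol
Pb remaining = 84.40 − 45.99 = 38.41 mol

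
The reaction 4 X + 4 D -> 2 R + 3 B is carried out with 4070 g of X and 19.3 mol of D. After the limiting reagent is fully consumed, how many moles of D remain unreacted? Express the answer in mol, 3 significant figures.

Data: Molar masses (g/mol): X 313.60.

6.32 mol

n(X) = 4070 / 313.60 = 12.98 mol
n(D) = 19.30 mol
n/ν for X = 12.98/4 = 3.245
n/ν for D = 19.30/4 = 4.825
Smallest n/ν is X → limiting reagent.
D consumed = (4/4) × 12.98 = 12.98 mol
D remaining = 19.30 − 12.98 = 6.320 mol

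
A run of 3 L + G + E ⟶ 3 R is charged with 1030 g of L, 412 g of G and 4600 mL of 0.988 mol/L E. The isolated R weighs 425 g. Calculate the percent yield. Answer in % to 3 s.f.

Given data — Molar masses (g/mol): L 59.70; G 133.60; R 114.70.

40.1 %

n(L) = 1030 / 59.70 = 17.25 mol
n(G) = 412.0 / 133.60 = 3.084 mol
n(E) = 0.988 × 4600/1000 = 4.545 mol
n/ν → L: 5.750, G: 3.084, E: 4.545; G is limiting.
theoretical n(R) = (3/1) × 3.084 = 9.252 mol → 1061 g
% yield = 425 / 1061 × 100 = 40.06 %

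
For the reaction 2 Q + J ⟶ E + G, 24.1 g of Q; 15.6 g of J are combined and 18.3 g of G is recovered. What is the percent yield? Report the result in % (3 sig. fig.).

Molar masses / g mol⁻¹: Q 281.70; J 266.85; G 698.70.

61.2 %

n(Q) = 24.10 / 281.70 = 0.08555 mol
n(J) = 15.60 / 266.85 = 0.05846 mol
n/ν → Q: 0.04278, J: 0.05846; Q is limiting.
theoretical n(G) = (1/2) × 0.08555 = 0.04278 mol → 29.89 g
% yield = 18.3 / 29.89 × 100 = 61.22 %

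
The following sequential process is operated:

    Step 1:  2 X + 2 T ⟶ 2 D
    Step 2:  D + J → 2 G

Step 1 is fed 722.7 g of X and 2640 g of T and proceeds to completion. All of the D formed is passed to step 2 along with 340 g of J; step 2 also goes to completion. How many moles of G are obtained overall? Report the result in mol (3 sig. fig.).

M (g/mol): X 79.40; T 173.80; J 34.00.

18.2 mol

Step 1:
n(X) = 722.7 / 79.40 = 9.102 mol
n(T) = 2640 / 173.80 = 15.19 mol
n/ν for X = 9.102/2 = 4.551
n/ν for T = 15.19/2 = 7.595
Smallest n/ν is X → limiting reagent.
n(D) produced = (2/2) × 9.102 = 9.102 mol
Step 2:
n(D) available = 9.102 mol
n(J) = 340.0 / 34.00 = 10.00 mol
n/ν for D = 9.102/1 = 9.102
n/ν for J = 10.00/1 = 10.00
Smallest n/ν is D → limiting reagent.
n(G) = (2/1) × 9.102 = 18.20 mol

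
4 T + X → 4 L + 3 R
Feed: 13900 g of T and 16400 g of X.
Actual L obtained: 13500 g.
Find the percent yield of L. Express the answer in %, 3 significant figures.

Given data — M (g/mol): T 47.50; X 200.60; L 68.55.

67.3 %

n(T) = 13900 / 47.50 = 292.6 mol
n(X) = 16400 / 200.60 = 81.75 mol
n/ν → T: 73.15, X: 81.75; T is limiting.
theoretical n(L) = (4/4) × 292.6 = 292.6 mol → 20060 g
% yield = 13500 / 20060 × 100 = 67.30 %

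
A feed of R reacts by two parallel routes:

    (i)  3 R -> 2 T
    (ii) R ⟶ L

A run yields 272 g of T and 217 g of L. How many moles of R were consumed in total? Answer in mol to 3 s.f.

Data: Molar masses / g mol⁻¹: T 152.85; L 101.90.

4.80 mol

n(T) = 272 / 152.85 = 1.780 mol
n(L) = 217 / 101.90 = 2.130 mol
n(R) via (i) = (3/2)×1.780 = 2.670 mol
n(R) via (ii) = (1/1)×2.130 = 2.130 mol
total n(R) = 2.670 + 2.130 = 4.800 mol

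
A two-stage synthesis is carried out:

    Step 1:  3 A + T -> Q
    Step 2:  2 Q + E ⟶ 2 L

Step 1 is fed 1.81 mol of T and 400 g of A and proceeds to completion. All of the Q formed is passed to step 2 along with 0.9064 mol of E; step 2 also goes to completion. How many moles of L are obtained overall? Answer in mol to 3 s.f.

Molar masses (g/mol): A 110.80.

1.20 mol

Step 1:
n(T) = 1.810 mol
n(A) = 400.0 / 110.80 = 3.610 mol
n/ν → T: 1.810, A: 1.203; A is limiting.
n(Q) produced = (1/3) × 3.610 = 1.203 mol
Step 2:
n(Q) available = 1.203 mol
n(E) = 0.9064 mol
n/ν → Q: 0.6015, E: 0.9064; Q is limiting.
n(L) = (2/2) × 1.203 = 1.203 mol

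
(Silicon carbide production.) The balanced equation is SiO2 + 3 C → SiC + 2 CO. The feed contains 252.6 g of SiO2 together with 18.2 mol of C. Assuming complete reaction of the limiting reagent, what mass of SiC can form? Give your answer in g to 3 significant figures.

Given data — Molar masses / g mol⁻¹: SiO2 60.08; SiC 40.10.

169 g

n(SiO2) = 252.6 / 60.08 = 4.204 mol
n(C) = 18.20 mol
n/ν for SiO2 = 4.204/1 = 4.204
n/ν for C = 18.20/3 = 6.067
Smallest n/ν is SiO2 → limiting reagent.
n(SiC) = (1/1) × 4.204 = 4.204 mol
mass = 4.204 × 40.10 = 168.6 g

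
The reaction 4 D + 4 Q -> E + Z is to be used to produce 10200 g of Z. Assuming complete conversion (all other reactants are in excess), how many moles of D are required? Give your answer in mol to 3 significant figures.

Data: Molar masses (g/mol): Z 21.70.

1880 mol

n(Z) = 10200 / 21.70 = 470.0 mol
n(D) = (4/1) × 470.0 = 1880 mol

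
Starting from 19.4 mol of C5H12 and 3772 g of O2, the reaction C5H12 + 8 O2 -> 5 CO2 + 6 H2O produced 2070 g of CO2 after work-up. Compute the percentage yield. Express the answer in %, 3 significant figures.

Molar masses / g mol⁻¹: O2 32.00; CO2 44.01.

63.8 %

n(C5H12) = 19.40 mol
n(O2) = 3772 / 32.00 = 117.9 mol
n/ν for C5H12 = 19.40/1 = 19.40
n/ν for O2 = 117.9/8 = 14.74
Smallest n/ν is O2 → limiting reagent.
theoretical n(CO2) = (5/8) × 117.9 = 73.69 mol → 3243 g
% yield = 2070 / 3243 × 100 = 63.83 %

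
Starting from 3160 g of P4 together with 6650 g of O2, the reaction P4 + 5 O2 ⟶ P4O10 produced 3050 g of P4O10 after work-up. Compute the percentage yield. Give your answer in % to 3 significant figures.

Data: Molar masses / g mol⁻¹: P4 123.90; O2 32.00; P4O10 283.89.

n(P4) = 3160 / 123.90 = 25.50 mol
n(O2) = 6650 / 32.00 = 207.8 mol
n/ν for P4 = 25.50/1 = 25.50
n/ν for O2 = 207.8/5 = 41.56
Smallest n/ν is P4 → limiting reagent.
theoretical n(P4O10) = (1/1) × 25.50 = 25.50 mol → 7239 g
% yield = 3050 / 7239 × 100 = 42.13 %

42.1 %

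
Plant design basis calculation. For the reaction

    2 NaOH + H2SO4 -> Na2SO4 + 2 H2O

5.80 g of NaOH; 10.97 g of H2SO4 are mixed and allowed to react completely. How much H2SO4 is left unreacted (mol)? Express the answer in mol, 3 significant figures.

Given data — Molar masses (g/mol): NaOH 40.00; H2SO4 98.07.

n(NaOH) = 5.800 / 40.00 = 0.1450 mol
n(H2SO4) = 10.97 / 98.07 = 0.1119 mol
n/ν for NaOH = 0.1450/2 = 0.07250
n/ν for H2SO4 = 0.1119/1 = 0.1119
Smallest n/ν is NaOH → limiting reagent.
H2SO4 consumed = (1/2) × 0.1450 = 0.07250 mol
H2SO4 remaining = 0.1119 − 0.07250 = 0.03940 mol

0.0394 mol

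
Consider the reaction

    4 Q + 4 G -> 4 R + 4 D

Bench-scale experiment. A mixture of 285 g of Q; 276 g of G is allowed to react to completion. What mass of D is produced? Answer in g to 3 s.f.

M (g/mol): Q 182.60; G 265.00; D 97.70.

102 g

n(Q) = 285.0 / 182.60 = 1.561 mol
n(G) = 276.0 / 265.00 = 1.042 mol
n/ν → Q: 0.3903, G: 0.2605; G is limiting.
n(D) = (4/4) × 1.042 = 1.042 mol
mass = 1.042 × 97.70 = 101.8 g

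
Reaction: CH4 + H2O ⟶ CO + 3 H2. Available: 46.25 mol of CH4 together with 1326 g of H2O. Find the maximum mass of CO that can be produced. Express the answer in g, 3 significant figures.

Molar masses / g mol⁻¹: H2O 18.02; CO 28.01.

n(CH4) = 46.25 mol
n(H2O) = 1326 / 18.02 = 73.58 mol
n/ν for CH4 = 46.25/1 = 46.25
n/ν for H2O = 73.58/1 = 73.58
Smallest n/ν is CH4 → limiting reagent.
n(CO) = (1/1) × 46.25 = 46.25 mol
mass = 46.25 × 28.01 = 1295 g

1300 g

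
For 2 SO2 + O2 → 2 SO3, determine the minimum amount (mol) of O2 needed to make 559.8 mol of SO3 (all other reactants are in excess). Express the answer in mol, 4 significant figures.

279.9 mol

n(SO3) = 559.8 mol
n(O2) = (1/2) × 559.8 = 279.9 mol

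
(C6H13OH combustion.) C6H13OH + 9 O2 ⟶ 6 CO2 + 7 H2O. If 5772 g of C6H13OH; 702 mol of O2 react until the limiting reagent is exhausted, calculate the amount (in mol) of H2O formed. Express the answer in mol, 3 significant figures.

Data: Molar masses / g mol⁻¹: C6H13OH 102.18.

n(C6H13OH) = 5772 / 102.18 = 56.49 mol
n(O2) = 702.0 mol
n/ν → C6H13OH: 56.49, O2: 78.00; C6H13OH is limiting.
n(H2O) = (7/1) × 56.49 = 395.4 mol

395 mol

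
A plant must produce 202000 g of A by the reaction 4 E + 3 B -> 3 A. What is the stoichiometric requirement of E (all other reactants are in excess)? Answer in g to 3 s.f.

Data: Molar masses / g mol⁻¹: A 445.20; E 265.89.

n(A) = 202000 / 445.20 = 453.7 mol
n(E) = (4/3) × 453.7 = 604.9 mol
mass = 604.9 × 265.89 = 160800 g

161000 g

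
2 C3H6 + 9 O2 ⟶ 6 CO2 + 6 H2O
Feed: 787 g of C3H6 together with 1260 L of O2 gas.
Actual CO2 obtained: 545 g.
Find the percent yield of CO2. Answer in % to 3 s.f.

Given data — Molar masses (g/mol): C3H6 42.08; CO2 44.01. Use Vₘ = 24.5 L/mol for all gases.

n(C3H6) = 787.0 / 42.08 = 18.70 mol
n(O2) = 1260 / 24.5 = 51.43 mol
n/ν → C3H6: 9.350, O2: 5.714; O2 is limiting.
theoretical n(CO2) = (6/9) × 51.43 = 34.29 mol → 1509 g
% yield = 545 / 1509 × 100 = 36.12 %

36.1 %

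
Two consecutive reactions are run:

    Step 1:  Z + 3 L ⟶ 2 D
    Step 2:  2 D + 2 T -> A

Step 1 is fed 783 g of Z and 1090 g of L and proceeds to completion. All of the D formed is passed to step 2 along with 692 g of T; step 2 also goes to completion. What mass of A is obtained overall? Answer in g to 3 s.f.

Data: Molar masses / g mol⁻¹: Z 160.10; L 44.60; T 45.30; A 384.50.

Step 1:
n(Z) = 783.0 / 160.10 = 4.891 mol
n(L) = 1090 / 44.60 = 24.44 mol
n/ν → Z: 4.891, L: 8.147; Z is limiting.
n(D) produced = (2/1) × 4.891 = 9.782 mol
Step 2:
n(D) available = 9.782 mol
n(T) = 692.0 / 45.30 = 15.28 mol
n/ν → D: 4.891, T: 7.640; D is limiting.
n(A) = (1/2) × 9.782 = 4.891 mol
mass = 4.891 × 384.50 = 1881 g

1880 g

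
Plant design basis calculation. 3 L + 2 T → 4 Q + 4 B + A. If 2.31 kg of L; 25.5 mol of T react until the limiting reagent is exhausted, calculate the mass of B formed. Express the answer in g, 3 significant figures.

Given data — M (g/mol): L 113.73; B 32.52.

n(L) = 2.310×1000 / 113.73 = 20.31 mol
n(T) = 25.50 mol
n/ν → L: 6.770, T: 12.75; L is limiting.
n(B) = (4/3) × 20.31 = 27.08 mol
mass = 27.08 × 32.52 = 880.6 g

881 g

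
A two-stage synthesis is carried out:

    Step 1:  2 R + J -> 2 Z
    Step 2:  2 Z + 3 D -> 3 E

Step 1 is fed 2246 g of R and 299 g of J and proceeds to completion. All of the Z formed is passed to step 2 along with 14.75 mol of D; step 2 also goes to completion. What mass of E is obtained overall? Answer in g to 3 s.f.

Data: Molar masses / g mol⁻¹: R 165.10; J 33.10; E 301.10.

4440 g

Step 1:
n(R) = 2246 / 165.10 = 13.60 mol
n(J) = 299.0 / 33.10 = 9.033 mol
n/ν for R = 13.60/2 = 6.800
n/ν for J = 9.033/1 = 9.033
Smallest n/ν is R → limiting reagent.
n(Z) produced = (2/2) × 13.60 = 13.60 mol
Step 2:
n(Z) available = 13.60 mol
n(D) = 14.75 mol
n/ν for Z = 13.60/2 = 6.800
n/ν for D = 14.75/3 = 4.917
Smallest n/ν is D → limiting reagent.
n(E) = (3/3) × 14.75 = 14.75 mol
mass = 14.75 × 301.10 = 4441 g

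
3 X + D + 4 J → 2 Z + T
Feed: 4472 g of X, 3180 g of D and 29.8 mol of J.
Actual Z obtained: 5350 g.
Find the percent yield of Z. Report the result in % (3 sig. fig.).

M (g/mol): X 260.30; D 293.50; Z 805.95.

58.0 %

n(X) = 4472 / 260.30 = 17.18 mol
n(D) = 3180 / 293.50 = 10.83 mol
n(J) = 29.80 mol
n/ν for X = 17.18/3 = 5.727
n/ν for D = 10.83/1 = 10.83
n/ν for J = 29.80/4 = 7.450
Smallest n/ν is X → limiting reagent.
theoretical n(Z) = (2/3) × 17.18 = 11.45 mol → 9228 g
% yield = 5350 / 9228 × 100 = 57.98 %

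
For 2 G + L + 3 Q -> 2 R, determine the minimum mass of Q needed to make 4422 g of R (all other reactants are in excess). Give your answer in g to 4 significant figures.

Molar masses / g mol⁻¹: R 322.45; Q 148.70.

n(R) = 4422 / 322.45 = 13.71 mol
n(Q) = (3/2) × 13.71 = 20.57 mol
mass = 20.57 × 148.70 = 3059 g

3059 g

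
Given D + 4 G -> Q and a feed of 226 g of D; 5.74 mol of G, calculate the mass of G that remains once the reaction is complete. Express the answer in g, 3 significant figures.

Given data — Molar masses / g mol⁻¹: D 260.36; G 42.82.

n(D) = 226.0 / 260.36 = 0.8680 mol
n(G) = 5.740 mol
n/ν for D = 0.8680/1 = 0.8680
n/ν for G = 5.740/4 = 1.435
Smallest n/ν is D → limiting reagent.
G consumed = (4/1) × 0.8680 = 3.472 mol
G remaining = 5.740 − 3.472 = 2.268 mol
mass = 2.268 × 42.82 = 97.12 g

97.1 g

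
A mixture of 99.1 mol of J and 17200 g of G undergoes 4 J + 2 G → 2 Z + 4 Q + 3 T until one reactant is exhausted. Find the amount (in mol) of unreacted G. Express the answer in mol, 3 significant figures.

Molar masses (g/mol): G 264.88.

15.4 mol

n(J) = 99.10 mol
n(G) = 17200 / 264.88 = 64.94 mol
n/ν for J = 99.10/4 = 24.78
n/ν for G = 64.94/2 = 32.47
Smallest n/ν is J → limiting reagent.
G consumed = (2/4) × 99.10 = 49.55 mol
G remaining = 64.94 − 49.55 = 15.39 mol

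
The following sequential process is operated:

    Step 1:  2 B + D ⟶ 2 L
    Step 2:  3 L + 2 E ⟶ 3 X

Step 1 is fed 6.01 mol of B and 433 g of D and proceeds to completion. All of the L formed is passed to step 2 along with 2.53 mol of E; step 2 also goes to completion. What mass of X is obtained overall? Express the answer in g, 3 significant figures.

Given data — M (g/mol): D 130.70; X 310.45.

Step 1:
n(B) = 6.010 mol
n(D) = 433.0 / 130.70 = 3.313 mol
n/ν for B = 6.010/2 = 3.005
n/ν for D = 3.313/1 = 3.313
Smallest n/ν is B → limiting reagent.
n(L) produced = (2/2) × 6.010 = 6.010 mol
Step 2:
n(L) available = 6.010 mol
n(E) = 2.530 mol
n/ν for L = 6.010/3 = 2.003
n/ν for E = 2.530/2 = 1.265
Smallest n/ν is E → limiting reagent.
n(X) = (3/2) × 2.530 = 3.795 mol
mass = 3.795 × 310.45 = 1178 g

1180 g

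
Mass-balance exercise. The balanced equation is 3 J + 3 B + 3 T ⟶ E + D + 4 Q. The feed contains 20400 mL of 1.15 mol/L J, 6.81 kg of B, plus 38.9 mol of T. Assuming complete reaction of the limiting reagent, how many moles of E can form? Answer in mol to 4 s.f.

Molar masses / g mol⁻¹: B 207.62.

n(J) = 1.15 × 20400/1000 = 23.46 mol
n(B) = 6.810×1000 / 207.62 = 32.80 mol
n(T) = 38.90 mol
n/ν → J: 7.820, B: 10.93, T: 12.97; J is limiting.
n(E) = (1/3) × 23.46 = 7.820 mol

7.820 mol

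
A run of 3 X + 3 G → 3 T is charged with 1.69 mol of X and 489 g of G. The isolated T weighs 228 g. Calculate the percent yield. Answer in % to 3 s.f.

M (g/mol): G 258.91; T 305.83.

n(X) = 1.690 mol
n(G) = 489.0 / 258.91 = 1.889 mol
n/ν → X: 0.5633, G: 0.6297; X is limiting.
theoretical n(T) = (3/3) × 1.690 = 1.690 mol → 516.9 g
% yield = 228 / 516.9 × 100 = 44.11 %

44.1 %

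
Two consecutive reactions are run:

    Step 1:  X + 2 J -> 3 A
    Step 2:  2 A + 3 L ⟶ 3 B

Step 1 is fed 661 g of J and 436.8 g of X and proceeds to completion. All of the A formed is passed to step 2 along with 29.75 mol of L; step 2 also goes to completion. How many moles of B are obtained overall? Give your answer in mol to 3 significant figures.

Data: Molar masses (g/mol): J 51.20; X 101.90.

Step 1:
n(J) = 661.0 / 51.20 = 12.91 mol
n(X) = 436.8 / 101.90 = 4.287 mol
n/ν for J = 12.91/2 = 6.455
n/ν for X = 4.287/1 = 4.287
Smallest n/ν is X → limiting reagent.
n(A) produced = (3/1) × 4.287 = 12.86 mol
Step 2:
n(A) available = 12.86 mol
n(L) = 29.75 mol
n/ν for A = 12.86/2 = 6.430
n/ν for L = 29.75/3 = 9.917
Smallest n/ν is A → limiting reagent.
n(B) = (3/2) × 12.86 = 19.29 mol

19.3 mol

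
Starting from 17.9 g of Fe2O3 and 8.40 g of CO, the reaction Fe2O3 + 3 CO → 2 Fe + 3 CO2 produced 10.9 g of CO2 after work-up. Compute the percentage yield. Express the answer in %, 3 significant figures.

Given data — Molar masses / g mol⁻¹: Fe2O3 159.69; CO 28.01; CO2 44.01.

n(Fe2O3) = 17.90 / 159.69 = 0.1121 mol
n(CO) = 8.400 / 28.01 = 0.2999 mol
n/ν for Fe2O3 = 0.1121/1 = 0.1121
n/ν for CO = 0.2999/3 = 0.09997
Smallest n/ν is CO → limiting reagent.
theoretical n(CO2) = (3/3) × 0.2999 = 0.2999 mol → 13.20 g
% yield = 10.9 / 13.20 × 100 = 82.58 %

82.6 %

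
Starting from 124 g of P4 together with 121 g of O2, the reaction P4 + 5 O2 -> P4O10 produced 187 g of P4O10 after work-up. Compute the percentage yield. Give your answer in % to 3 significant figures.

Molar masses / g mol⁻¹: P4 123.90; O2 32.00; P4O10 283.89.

n(P4) = 124.0 / 123.90 = 1.001 mol
n(O2) = 121.0 / 32.00 = 3.781 mol
n/ν for P4 = 1.001/1 = 1.001
n/ν for O2 = 3.781/5 = 0.7562
Smallest n/ν is O2 → limiting reagent.
theoretical n(P4O10) = (1/5) × 3.781 = 0.7562 mol → 214.7 g
% yield = 187 / 214.7 × 100 = 87.10 %

87.1 %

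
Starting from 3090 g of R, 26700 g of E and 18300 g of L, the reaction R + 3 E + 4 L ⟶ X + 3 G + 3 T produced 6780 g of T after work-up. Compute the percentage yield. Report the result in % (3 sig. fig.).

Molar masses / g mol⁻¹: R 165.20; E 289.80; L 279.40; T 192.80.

71.6 %

n(R) = 3090 / 165.20 = 18.70 mol
n(E) = 26700 / 289.80 = 92.13 mol
n(L) = 18300 / 279.40 = 65.50 mol
n/ν → R: 18.70, E: 30.71, L: 16.38; L is limiting.
theoretical n(T) = (3/4) × 65.50 = 49.13 mol → 9472 g
% yield = 6780 / 9472 × 100 = 71.58 %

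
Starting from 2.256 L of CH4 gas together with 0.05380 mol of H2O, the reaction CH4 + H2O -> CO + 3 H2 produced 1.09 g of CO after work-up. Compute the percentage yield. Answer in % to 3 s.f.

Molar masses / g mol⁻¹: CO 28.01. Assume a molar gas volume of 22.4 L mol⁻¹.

72.3 %

n(CH4) = 2.256 / 22.4 = 0.1007 mol
n(H2O) = 0.05380 mol
n/ν → CH4: 0.1007, H2O: 0.05380; H2O is limiting.
theoretical n(CO) = (1/1) × 0.05380 = 0.05380 mol → 1.507 g
% yield = 1.09 / 1.507 × 100 = 72.33 %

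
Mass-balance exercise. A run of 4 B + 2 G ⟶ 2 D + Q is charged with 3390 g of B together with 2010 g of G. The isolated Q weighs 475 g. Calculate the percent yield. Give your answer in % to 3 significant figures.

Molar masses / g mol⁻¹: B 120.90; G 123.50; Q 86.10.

n(B) = 3390 / 120.90 = 28.04 mol
n(G) = 2010 / 123.50 = 16.28 mol
n/ν for B = 28.04/4 = 7.010
n/ν for G = 16.28/2 = 8.140
Smallest n/ν is B → limiting reagent.
theoretical n(Q) = (1/4) × 28.04 = 7.010 mol → 603.6 g
% yield = 475 / 603.6 × 100 = 78.69 %

78.7 %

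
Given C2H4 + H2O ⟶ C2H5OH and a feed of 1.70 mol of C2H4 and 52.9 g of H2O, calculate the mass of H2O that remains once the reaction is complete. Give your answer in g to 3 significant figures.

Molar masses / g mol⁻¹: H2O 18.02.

n(C2H4) = 1.700 mol
n(H2O) = 52.90 / 18.02 = 2.936 mol
n/ν for C2H4 = 1.700/1 = 1.700
n/ν for H2O = 2.936/1 = 2.936
Smallest n/ν is C2H4 → limiting reagent.
H2O consumed = (1/1) × 1.700 = 1.700 mol
H2O remaining = 2.936 − 1.700 = 1.236 mol
mass = 1.236 × 18.02 = 22.27 g

22.3 g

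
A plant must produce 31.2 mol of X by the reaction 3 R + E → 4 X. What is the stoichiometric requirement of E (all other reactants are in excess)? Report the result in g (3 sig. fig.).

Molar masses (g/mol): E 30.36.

n(X) = 31.20 mol
n(E) = (1/4) × 31.20 = 7.800 mol
mass = 7.800 × 30.36 = 236.8 g

237 g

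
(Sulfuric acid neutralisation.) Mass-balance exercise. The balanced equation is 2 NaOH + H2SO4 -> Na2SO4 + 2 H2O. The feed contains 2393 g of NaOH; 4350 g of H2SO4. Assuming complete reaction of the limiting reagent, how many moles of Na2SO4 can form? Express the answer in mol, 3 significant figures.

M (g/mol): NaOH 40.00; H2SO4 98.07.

n(NaOH) = 2393 / 40.00 = 59.83 mol
n(H2SO4) = 4350 / 98.07 = 44.36 mol
n/ν → NaOH: 29.92, H2SO4: 44.36; NaOH is limiting.
n(Na2SO4) = (1/2) × 59.83 = 29.92 mol

29.9 mol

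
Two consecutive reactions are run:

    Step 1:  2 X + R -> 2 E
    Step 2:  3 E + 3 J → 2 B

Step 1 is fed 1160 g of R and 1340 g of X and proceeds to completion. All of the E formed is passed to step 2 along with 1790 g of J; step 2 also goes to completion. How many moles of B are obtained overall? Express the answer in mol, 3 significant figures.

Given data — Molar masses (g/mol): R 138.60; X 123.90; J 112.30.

7.21 mol

Step 1:
n(R) = 1160 / 138.60 = 8.369 mol
n(X) = 1340 / 123.90 = 10.82 mol
n/ν for R = 8.369/1 = 8.369
n/ν for X = 10.82/2 = 5.410
Smallest n/ν is X → limiting reagent.
n(E) produced = (2/2) × 10.82 = 10.82 mol
Step 2:
n(E) available = 10.82 mol
n(J) = 1790 / 112.30 = 15.94 mol
n/ν for E = 10.82/3 = 3.607
n/ν for J = 15.94/3 = 5.313
Smallest n/ν is E → limiting reagent.
n(B) = (2/3) × 10.82 = 7.213 mol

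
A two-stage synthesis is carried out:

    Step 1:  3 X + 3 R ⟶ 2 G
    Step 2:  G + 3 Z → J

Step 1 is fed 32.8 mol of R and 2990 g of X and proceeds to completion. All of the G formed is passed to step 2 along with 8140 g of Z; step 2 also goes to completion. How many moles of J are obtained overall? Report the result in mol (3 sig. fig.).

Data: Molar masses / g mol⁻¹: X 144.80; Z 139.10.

13.8 mol

Step 1:
n(R) = 32.80 mol
n(X) = 2990 / 144.80 = 20.65 mol
n/ν for R = 32.80/3 = 10.93
n/ν for X = 20.65/3 = 6.883
Smallest n/ν is X → limiting reagent.
n(G) produced = (2/3) × 20.65 = 13.77 mol
Step 2:
n(G) available = 13.77 mol
n(Z) = 8140 / 139.10 = 58.52 mol
n/ν for G = 13.77/1 = 13.77
n/ν for Z = 58.52/3 = 19.51
Smallest n/ν is G → limiting reagent.
n(J) = (1/1) × 13.77 = 13.77 mol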